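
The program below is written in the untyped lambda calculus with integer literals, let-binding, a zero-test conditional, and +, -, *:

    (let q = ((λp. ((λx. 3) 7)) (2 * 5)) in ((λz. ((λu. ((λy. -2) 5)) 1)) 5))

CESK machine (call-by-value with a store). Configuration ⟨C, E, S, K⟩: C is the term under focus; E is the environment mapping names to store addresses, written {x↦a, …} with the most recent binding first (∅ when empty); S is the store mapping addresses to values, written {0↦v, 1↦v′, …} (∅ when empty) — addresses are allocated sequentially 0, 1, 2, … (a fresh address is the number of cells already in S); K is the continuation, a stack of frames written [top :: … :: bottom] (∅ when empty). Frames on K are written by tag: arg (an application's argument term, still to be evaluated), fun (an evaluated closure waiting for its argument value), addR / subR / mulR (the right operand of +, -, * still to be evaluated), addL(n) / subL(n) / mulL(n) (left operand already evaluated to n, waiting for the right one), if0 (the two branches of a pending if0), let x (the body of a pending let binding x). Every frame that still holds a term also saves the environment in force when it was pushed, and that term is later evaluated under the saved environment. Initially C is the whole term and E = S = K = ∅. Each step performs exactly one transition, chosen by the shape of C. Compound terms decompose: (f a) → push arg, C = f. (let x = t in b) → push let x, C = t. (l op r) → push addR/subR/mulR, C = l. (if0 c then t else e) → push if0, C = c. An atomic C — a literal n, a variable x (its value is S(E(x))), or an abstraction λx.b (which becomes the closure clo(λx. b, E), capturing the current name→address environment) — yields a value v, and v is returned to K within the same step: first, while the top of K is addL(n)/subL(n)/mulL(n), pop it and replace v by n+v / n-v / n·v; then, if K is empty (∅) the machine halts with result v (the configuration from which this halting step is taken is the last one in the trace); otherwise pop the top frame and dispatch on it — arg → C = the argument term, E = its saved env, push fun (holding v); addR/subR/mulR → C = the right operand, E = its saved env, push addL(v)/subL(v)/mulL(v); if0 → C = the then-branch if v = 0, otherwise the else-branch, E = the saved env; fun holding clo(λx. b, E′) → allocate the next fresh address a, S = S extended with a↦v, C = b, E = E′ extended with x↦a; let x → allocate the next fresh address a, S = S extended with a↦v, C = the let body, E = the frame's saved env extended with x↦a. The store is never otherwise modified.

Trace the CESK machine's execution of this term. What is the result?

0. ⟨C=(let q = ((λp. ((λx. 3) 7)) (2 * 5)) in ((λz. ((λu. ((λy. -2) 5)) 1)) 5)); E=∅; S=∅; K=∅⟩
1. ⟨C=((λp. ((λx. 3) 7)) (2 * 5)); E=∅; S=∅; K=[let q]⟩
2. ⟨C=(λp. ((λx. 3) 7)); E=∅; S=∅; K=[arg :: let q]⟩
3. ⟨C=(2 * 5); E=∅; S=∅; K=[fun :: let q]⟩
4. ⟨C=2; E=∅; S=∅; K=[mulR :: fun :: let q]⟩
5. ⟨C=5; E=∅; S=∅; K=[mulL(2) :: fun :: let q]⟩
6. ⟨C=((λx. 3) 7); E={p↦0}; S={0↦10}; K=[let q]⟩
7. ⟨C=(λx. 3); E={p↦0}; S={0↦10}; K=[arg :: let q]⟩
8. ⟨C=7; E={p↦0}; S={0↦10}; K=[fun :: let q]⟩
9. ⟨C=3; E={x↦1, p↦0}; S={0↦10, 1↦7}; K=[let q]⟩
10. ⟨C=((λz. ((λu. ((λy. -2) 5)) 1)) 5); E={q↦2}; S={0↦10, 1↦7, 2↦3}; K=∅⟩
11. ⟨C=(λz. ((λu. ((λy. -2) 5)) 1)); E={q↦2}; S={0↦10, 1↦7, 2↦3}; K=[arg]⟩
12. ⟨C=5; E={q↦2}; S={0↦10, 1↦7, 2↦3}; K=[fun]⟩
13. ⟨C=((λu. ((λy. -2) 5)) 1); E={z↦3, q↦2}; S={0↦10, 1↦7, 2↦3, 3↦5}; K=∅⟩
14. ⟨C=(λu. ((λy. -2) 5)); E={z↦3, q↦2}; S={0↦10, 1↦7, 2↦3, 3↦5}; K=[arg]⟩
15. ⟨C=1; E={z↦3, q↦2}; S={0↦10, 1↦7, 2↦3, 3↦5}; K=[fun]⟩
16. ⟨C=((λy. -2) 5); E={u↦4, z↦3, q↦2}; S={0↦10, 1↦7, 2↦3, 3↦5, 4↦1}; K=∅⟩
17. ⟨C=(λy. -2); E={u↦4, z↦3, q↦2}; S={0↦10, 1↦7, 2↦3, 3↦5, 4↦1}; K=[arg]⟩
18. ⟨C=5; E={u↦4, z↦3, q↦2}; S={0↦10, 1↦7, 2↦3, 3↦5, 4↦1}; K=[fun]⟩
19. ⟨C=-2; E={y↦5, u↦4, z↦3, q↦2}; S={0↦10, 1↦7, 2↦3, 3↦5, 4↦1, 5↦5}; K=∅⟩
→ final value -2

Answer: -2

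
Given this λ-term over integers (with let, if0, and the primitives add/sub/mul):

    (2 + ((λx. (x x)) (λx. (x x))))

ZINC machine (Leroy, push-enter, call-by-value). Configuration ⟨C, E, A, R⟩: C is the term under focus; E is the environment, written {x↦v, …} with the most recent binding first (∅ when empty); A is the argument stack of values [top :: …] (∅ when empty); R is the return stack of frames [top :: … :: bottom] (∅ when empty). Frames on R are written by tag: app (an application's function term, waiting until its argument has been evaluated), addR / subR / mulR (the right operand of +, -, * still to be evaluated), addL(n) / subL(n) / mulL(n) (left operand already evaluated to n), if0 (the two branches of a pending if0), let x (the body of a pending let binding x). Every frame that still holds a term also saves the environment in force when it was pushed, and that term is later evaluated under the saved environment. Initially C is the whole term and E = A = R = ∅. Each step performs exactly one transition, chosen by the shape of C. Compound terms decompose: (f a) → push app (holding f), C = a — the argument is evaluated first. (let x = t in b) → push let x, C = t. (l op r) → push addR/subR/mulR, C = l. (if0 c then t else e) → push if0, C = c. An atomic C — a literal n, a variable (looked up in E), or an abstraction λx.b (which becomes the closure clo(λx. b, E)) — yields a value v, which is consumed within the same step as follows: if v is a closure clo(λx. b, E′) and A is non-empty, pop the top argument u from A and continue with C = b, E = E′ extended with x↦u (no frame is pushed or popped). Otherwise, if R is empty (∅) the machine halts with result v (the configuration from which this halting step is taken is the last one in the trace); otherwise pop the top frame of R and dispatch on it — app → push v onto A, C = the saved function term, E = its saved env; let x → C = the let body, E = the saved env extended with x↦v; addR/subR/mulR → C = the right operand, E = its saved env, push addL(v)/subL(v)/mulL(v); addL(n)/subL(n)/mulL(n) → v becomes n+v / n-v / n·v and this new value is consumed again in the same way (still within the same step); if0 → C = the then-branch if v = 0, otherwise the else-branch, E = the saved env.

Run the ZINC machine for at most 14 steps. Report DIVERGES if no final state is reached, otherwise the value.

[0] ⟨C=(2 + ((λx. (x x)) (λx. (x x)))); E=∅; A=∅; R=∅⟩
[1] ⟨C=2; E=∅; A=∅; R=[addR]⟩
[2] ⟨C=((λx. (x x)) (λx. (x x))); E=∅; A=∅; R=[addL(2)]⟩
[3] ⟨C=(λx. (x x)); E=∅; A=∅; R=[app :: addL(2)]⟩
[4] ⟨C=(λx. (x x)); E=∅; A=[clo(λx. (x x), ∅)]; R=[addL(2)]⟩
[5] ⟨C=(x x); E={x↦clo(λx. (x x), ∅)}; A=∅; R=[addL(2)]⟩
[6] ⟨C=x; E={x↦clo(λx. (x x), ∅)}; A=∅; R=[app :: addL(2)]⟩
[7] ⟨C=x; E={x↦clo(λx. (x x), ∅)}; A=[clo(λx. (x x), ∅)]; R=[addL(2)]⟩
… configuration repeats with period 3 (steps 5–7 recur indefinitely) …

Answer: DIVERGES (no final state within 14 steps)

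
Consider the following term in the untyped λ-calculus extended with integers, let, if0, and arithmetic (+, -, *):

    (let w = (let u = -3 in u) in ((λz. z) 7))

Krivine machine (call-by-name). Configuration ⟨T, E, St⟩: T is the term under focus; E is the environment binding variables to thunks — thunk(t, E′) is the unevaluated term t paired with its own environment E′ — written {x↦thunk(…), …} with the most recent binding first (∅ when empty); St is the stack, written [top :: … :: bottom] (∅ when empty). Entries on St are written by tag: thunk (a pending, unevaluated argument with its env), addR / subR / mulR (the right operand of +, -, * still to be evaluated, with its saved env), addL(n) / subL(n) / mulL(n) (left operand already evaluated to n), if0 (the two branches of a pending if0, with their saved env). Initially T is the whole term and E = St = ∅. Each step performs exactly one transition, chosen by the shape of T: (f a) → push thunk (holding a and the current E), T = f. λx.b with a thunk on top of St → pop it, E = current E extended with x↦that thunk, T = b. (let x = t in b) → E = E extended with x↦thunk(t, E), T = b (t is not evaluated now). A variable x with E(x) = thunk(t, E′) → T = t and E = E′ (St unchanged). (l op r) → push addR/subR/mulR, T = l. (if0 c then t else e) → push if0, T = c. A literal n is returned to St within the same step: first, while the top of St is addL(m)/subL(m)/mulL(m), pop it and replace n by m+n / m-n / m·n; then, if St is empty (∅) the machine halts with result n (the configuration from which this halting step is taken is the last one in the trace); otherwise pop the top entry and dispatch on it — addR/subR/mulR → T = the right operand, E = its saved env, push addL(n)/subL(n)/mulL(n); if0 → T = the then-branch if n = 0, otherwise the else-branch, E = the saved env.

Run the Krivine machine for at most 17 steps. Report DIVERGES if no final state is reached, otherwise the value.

t=0: ⟨T=(let w = (let u = -3 in u) in ((λz. z) 7)); E=∅; St=∅⟩
t=1: ⟨T=((λz. z) 7); E={w↦thunk((let u = -3 in u), ∅)}; St=∅⟩
t=2: ⟨T=(λz. z); E={w↦thunk((let u = -3 in u), ∅)}; St=[thunk]⟩
t=3: ⟨T=z; E={z↦thunk(7, {w↦thunk((let u = -3 in u), ∅)}), w↦thunk((let u = -3 in u), ∅)}; St=∅⟩
t=4: ⟨T=7; E={w↦thunk((let u = -3 in u), ∅)}; St=∅⟩
→ final value 7

Answer: 7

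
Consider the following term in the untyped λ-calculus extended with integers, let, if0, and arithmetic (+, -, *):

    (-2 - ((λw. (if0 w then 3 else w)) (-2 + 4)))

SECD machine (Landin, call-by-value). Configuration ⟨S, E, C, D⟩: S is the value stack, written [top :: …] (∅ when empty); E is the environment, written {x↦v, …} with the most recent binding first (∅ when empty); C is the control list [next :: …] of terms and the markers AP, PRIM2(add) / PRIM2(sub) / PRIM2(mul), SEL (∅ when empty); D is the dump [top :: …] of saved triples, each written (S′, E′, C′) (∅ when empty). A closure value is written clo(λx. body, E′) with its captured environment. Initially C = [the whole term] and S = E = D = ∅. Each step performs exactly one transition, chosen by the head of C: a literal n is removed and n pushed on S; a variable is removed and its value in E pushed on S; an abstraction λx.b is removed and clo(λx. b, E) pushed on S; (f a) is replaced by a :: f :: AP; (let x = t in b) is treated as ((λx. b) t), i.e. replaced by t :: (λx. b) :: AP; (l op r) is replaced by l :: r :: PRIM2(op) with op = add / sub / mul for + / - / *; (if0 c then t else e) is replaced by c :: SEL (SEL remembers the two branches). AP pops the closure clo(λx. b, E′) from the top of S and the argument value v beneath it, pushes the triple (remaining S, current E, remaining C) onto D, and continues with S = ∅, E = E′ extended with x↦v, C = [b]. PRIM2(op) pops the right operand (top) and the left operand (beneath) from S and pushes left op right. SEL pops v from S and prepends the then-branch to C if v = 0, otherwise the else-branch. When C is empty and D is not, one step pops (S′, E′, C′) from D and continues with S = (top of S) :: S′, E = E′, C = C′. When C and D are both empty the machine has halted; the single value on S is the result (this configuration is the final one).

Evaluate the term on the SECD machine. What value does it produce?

Answer: -4

Execution trace:
[0] [S=∅ | E=∅ | C=[(-2 - ((λw. (if0 w then 3 else w)) (-2 + 4)))] | D=∅]
[1] [S=∅ | E=∅ | C=[-2 :: ((λw. (if0 w then 3 else w)) (-2 + 4)) :: PRIM2(sub)] | D=∅]
[2] [S=[-2] | E=∅ | C=[((λw. (if0 w then 3 else w)) (-2 + 4)) :: PRIM2(sub)] | D=∅]
[3] [S=[-2] | E=∅ | C=[(-2 + 4) :: (λw. (if0 w then 3 else w)) :: AP :: PRIM2(sub)] | D=∅]
[4] [S=[-2] | E=∅ | C=[-2 :: 4 :: PRIM2(add) :: (λw. (if0 w then 3 else w)) :: AP :: PRIM2(sub)] | D=∅]
[5] [S=[-2 :: -2] | E=∅ | C=[4 :: PRIM2(add) :: (λw. (if0 w then 3 else w)) :: AP :: PRIM2(sub)] | D=∅]
[6] [S=[4 :: -2 :: -2] | E=∅ | C=[PRIM2(add) :: (λw. (if0 w then 3 else w)) :: AP :: PRIM2(sub)] | D=∅]
[7] [S=[2 :: -2] | E=∅ | C=[(λw. (if0 w then 3 else w)) :: AP :: PRIM2(sub)] | D=∅]
[8] [S=[clo(λw. (if0 w then 3 else w), ∅) :: 2 :: -2] | E=∅ | C=[AP :: PRIM2(sub)] | D=∅]
[9] [S=∅ | E={w↦2} | C=[(if0 w then 3 else w)] | D=[([-2], ∅, [PRIM2(sub)])]]
[10] [S=∅ | E={w↦2} | C=[w :: SEL] | D=[([-2], ∅, [PRIM2(sub)])]]
[11] [S=[2] | E={w↦2} | C=[SEL] | D=[([-2], ∅, [PRIM2(sub)])]]
[12] [S=∅ | E={w↦2} | C=[w] | D=[([-2], ∅, [PRIM2(sub)])]]
[13] [S=[2] | E={w↦2} | C=∅ | D=[([-2], ∅, [PRIM2(sub)])]]
[14] [S=[2 :: -2] | E=∅ | C=[PRIM2(sub)] | D=∅]
[15] [S=[-4] | E=∅ | C=∅ | D=∅]
→ final value -4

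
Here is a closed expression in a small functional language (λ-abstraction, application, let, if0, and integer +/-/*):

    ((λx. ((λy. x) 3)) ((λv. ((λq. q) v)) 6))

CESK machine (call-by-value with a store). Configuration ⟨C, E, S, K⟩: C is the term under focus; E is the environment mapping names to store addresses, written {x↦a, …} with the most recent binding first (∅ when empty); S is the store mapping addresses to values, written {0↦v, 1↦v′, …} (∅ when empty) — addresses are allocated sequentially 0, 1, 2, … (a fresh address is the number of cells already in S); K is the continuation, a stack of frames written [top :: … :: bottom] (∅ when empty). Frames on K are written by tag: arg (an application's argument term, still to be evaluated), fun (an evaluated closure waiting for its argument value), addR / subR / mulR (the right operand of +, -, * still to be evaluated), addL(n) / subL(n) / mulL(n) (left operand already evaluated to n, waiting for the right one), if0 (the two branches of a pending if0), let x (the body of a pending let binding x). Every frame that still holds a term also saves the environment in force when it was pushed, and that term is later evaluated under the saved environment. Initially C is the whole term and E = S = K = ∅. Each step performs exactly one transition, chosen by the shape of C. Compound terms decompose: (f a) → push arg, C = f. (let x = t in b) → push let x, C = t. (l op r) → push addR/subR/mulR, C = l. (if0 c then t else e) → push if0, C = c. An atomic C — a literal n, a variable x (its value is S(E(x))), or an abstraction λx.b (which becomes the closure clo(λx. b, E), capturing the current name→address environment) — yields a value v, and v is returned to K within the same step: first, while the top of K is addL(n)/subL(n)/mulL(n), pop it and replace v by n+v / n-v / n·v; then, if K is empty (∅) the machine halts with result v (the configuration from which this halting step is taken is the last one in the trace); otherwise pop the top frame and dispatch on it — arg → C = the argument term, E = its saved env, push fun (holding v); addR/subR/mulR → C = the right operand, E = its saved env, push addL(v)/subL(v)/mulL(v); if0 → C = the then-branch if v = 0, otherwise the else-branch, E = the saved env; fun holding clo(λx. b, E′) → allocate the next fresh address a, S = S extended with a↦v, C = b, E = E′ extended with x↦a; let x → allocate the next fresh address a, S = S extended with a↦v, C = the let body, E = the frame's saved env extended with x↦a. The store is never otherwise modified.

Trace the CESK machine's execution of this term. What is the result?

step 0: <C=((λx. ((λy. x) 3)) ((λv. ((λq. q) v)) 6)), E=∅, S=∅, K=∅>
step 1: <C=(λx. ((λy. x) 3)), E=∅, S=∅, K=[arg]>
step 2: <C=((λv. ((λq. q) v)) 6), E=∅, S=∅, K=[fun]>
step 3: <C=(λv. ((λq. q) v)), E=∅, S=∅, K=[arg :: fun]>
step 4: <C=6, E=∅, S=∅, K=[fun :: fun]>
step 5: <C=((λq. q) v), E={v↦0}, S={0↦6}, K=[fun]>
step 6: <C=(λq. q), E={v↦0}, S={0↦6}, K=[arg :: fun]>
step 7: <C=v, E={v↦0}, S={0↦6}, K=[fun :: fun]>
step 8: <C=q, E={q↦1, v↦0}, S={0↦6, 1↦6}, K=[fun]>
step 9: <C=((λy. x) 3), E={x↦2}, S={0↦6, 1↦6, 2↦6}, K=∅>
step 10: <C=(λy. x), E={x↦2}, S={0↦6, 1↦6, 2↦6}, K=[arg]>
step 11: <C=3, E={x↦2}, S={0↦6, 1↦6, 2↦6}, K=[fun]>
step 12: <C=x, E={y↦3, x↦2}, S={0↦6, 1↦6, 2↦6, 3↦3}, K=∅>
→ final value 6

Answer: 6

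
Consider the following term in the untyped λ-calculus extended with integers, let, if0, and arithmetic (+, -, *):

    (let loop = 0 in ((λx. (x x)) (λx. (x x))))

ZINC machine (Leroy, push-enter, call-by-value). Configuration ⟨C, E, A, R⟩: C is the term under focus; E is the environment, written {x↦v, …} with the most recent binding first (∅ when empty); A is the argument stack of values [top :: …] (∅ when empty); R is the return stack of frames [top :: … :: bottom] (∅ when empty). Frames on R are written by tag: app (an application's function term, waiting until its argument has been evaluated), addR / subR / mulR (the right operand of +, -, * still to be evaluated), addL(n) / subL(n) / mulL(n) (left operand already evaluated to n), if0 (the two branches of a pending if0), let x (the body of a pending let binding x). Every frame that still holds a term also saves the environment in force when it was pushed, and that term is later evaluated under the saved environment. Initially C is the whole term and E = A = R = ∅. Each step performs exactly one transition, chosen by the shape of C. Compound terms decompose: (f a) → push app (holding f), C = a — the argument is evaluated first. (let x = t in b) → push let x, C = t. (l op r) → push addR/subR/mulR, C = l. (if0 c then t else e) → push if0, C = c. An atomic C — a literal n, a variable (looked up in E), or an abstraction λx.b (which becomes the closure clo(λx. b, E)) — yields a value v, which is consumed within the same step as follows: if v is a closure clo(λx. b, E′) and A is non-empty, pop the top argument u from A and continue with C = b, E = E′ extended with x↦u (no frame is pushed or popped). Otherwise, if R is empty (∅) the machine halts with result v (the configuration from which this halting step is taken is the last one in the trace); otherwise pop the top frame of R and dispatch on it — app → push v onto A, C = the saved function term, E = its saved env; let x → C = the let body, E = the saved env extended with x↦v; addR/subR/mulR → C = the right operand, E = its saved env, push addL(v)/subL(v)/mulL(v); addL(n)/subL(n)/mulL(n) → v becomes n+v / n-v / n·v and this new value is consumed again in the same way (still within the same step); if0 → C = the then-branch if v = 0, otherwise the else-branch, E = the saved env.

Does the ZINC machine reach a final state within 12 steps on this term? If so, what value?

Answer: DIVERGES (no final state within 12 steps)

Machine steps:
0. <C=(let loop = 0 in ((λx. (x x)) (λx. (x x)))), E=∅, A=∅, R=∅>
1. <C=0, E=∅, A=∅, R=[let loop]>
2. <C=((λx. (x x)) (λx. (x x))), E={loop↦0}, A=∅, R=∅>
3. <C=(λx. (x x)), E={loop↦0}, A=∅, R=[app]>
4. <C=(λx. (x x)), E={loop↦0}, A=[clo(λx. (x x), {loop↦0})], R=∅>
5. <C=(x x), E={x↦clo(λx. (x x), {loop↦0}), loop↦0}, A=∅, R=∅>
6. <C=x, E={x↦clo(λx. (x x), {loop↦0}), loop↦0}, A=∅, R=[app]>
7. <C=x, E={x↦clo(λx. (x x), {loop↦0}), loop↦0}, A=[clo(λx. (x x), {loop↦0})], R=∅>
… configuration repeats with period 3 (steps 5–7 recur indefinitely) …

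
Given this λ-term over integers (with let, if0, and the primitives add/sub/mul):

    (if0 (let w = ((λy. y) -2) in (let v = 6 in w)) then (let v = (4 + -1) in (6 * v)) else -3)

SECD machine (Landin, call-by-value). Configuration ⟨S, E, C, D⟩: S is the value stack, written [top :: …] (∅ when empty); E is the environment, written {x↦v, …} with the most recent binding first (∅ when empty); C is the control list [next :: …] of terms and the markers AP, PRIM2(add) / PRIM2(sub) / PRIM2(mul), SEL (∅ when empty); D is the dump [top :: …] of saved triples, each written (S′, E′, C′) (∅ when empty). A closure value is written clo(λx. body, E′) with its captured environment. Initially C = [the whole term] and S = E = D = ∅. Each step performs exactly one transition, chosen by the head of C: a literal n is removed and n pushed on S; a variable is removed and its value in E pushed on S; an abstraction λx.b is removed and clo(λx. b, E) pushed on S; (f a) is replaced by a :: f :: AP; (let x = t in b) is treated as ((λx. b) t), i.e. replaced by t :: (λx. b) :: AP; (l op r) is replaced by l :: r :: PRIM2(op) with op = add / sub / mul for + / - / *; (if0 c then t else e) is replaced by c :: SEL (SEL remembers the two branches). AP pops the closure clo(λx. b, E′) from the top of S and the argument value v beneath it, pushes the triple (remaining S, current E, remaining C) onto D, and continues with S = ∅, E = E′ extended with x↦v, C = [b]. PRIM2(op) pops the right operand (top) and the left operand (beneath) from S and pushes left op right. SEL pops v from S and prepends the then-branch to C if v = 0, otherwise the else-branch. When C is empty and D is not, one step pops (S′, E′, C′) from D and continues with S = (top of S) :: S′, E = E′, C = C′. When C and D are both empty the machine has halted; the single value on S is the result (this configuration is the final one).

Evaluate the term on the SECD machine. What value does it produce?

0. <S=∅, E=∅, C=[(if0 (let w = ((λy. y) -2) in (let v = 6 in w)) then (let v = (4 + -1) in (6 * v)) else -3)], D=∅>
1. <S=∅, E=∅, C=[(let w = ((λy. y) -2) in (let v = 6 in w)) :: SEL], D=∅>
2. <S=∅, E=∅, C=[((λy. y) -2) :: (λw. (let v = 6 in w)) :: AP :: SEL], D=∅>
3. <S=∅, E=∅, C=[-2 :: (λy. y) :: AP :: (λw. (let v = 6 in w)) :: AP :: SEL], D=∅>
4. <S=[-2], E=∅, C=[(λy. y) :: AP :: (λw. (let v = 6 in w)) :: AP :: SEL], D=∅>
5. <S=[clo(λy. y, ∅) :: -2], E=∅, C=[AP :: (λw. (let v = 6 in w)) :: AP :: SEL], D=∅>
6. <S=∅, E={y↦-2}, C=[y], D=[(∅, ∅, [(λw. (let v = 6 in w)) :: AP :: SEL])]>
7. <S=[-2], E={y↦-2}, C=∅, D=[(∅, ∅, [(λw. (let v = 6 in w)) :: AP :: SEL])]>
8. <S=[-2], E=∅, C=[(λw. (let v = 6 in w)) :: AP :: SEL], D=∅>
9. <S=[clo(λw. (let v = 6 in w), ∅) :: -2], E=∅, C=[AP :: SEL], D=∅>
10. <S=∅, E={w↦-2}, C=[(let v = 6 in w)], D=[(∅, ∅, [SEL])]>
11. <S=∅, E={w↦-2}, C=[6 :: (λv. w) :: AP], D=[(∅, ∅, [SEL])]>
12. <S=[6], E={w↦-2}, C=[(λv. w) :: AP], D=[(∅, ∅, [SEL])]>
13. <S=[clo(λv. w, {w↦-2}) :: 6], E={w↦-2}, C=[AP], D=[(∅, ∅, [SEL])]>
14. <S=∅, E={v↦6, w↦-2}, C=[w], D=[(∅, {w↦-2}, ∅) :: (∅, ∅, [SEL])]>
15. <S=[-2], E={v↦6, w↦-2}, C=∅, D=[(∅, {w↦-2}, ∅) :: (∅, ∅, [SEL])]>
16. <S=[-2], E={w↦-2}, C=∅, D=[(∅, ∅, [SEL])]>
17. <S=[-2], E=∅, C=[SEL], D=∅>
18. <S=∅, E=∅, C=[-3], D=∅>
19. <S=[-3], E=∅, C=∅, D=∅>
→ final value -3

Answer: -3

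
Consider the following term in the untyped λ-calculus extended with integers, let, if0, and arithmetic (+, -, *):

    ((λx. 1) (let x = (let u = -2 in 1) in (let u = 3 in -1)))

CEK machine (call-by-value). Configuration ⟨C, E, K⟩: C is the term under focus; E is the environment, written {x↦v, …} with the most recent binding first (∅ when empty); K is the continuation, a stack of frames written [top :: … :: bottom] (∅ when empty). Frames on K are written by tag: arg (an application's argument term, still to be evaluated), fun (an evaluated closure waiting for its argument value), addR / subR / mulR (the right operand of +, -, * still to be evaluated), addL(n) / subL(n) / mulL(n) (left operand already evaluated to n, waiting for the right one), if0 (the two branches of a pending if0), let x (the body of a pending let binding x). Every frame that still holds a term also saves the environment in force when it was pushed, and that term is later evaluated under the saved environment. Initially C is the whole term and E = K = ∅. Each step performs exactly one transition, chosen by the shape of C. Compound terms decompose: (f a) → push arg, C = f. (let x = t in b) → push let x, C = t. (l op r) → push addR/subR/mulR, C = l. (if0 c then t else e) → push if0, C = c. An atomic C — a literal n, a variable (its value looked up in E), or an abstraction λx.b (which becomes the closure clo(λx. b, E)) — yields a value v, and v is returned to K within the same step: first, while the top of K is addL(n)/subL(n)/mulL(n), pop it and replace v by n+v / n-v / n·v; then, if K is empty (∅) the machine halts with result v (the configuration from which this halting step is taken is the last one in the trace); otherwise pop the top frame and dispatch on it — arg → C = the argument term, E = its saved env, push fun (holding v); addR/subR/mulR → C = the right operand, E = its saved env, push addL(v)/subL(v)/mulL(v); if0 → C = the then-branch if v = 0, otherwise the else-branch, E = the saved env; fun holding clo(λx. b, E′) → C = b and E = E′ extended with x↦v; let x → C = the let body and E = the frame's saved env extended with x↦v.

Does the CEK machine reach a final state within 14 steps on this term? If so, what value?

step 0: ⟨C=((λx. 1) (let x = (let u = -2 in 1) in (let u = 3 in -1))); E=∅; K=∅⟩
step 1: ⟨C=(λx. 1); E=∅; K=[arg]⟩
step 2: ⟨C=(let x = (let u = -2 in 1) in (let u = 3 in -1)); E=∅; K=[fun]⟩
step 3: ⟨C=(let u = -2 in 1); E=∅; K=[let x :: fun]⟩
step 4: ⟨C=-2; E=∅; K=[let u :: let x :: fun]⟩
step 5: ⟨C=1; E={u↦-2}; K=[let x :: fun]⟩
step 6: ⟨C=(let u = 3 in -1); E={x↦1}; K=[fun]⟩
step 7: ⟨C=3; E={x↦1}; K=[let u :: fun]⟩
step 8: ⟨C=-1; E={u↦3, x↦1}; K=[fun]⟩
step 9: ⟨C=1; E={x↦-1}; K=∅⟩
→ final value 1

Answer: 1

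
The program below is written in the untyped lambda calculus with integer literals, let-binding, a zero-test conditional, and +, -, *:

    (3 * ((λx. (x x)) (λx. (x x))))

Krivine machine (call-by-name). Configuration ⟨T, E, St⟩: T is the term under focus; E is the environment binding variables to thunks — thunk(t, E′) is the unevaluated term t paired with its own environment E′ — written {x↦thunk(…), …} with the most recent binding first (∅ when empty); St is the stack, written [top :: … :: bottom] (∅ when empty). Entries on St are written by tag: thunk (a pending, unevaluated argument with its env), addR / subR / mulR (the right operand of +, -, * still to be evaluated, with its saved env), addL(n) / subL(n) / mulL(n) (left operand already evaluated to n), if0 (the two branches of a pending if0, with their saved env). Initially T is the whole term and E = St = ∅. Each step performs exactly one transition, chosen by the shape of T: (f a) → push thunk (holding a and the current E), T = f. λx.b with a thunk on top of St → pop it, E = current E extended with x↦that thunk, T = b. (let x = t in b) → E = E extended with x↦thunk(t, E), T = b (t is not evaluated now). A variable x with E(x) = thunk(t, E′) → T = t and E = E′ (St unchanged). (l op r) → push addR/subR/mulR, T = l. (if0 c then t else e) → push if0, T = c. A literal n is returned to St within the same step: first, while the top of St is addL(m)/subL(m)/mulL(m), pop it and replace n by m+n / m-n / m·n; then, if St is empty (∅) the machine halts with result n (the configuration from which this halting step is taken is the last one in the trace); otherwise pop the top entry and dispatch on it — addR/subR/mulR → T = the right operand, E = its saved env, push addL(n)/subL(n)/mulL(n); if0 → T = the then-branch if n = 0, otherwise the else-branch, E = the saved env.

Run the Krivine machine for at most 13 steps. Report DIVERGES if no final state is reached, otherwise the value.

0. [T=(3 * ((λx. (x x)) (λx. (x x)))) | E=∅ | St=∅]
1. [T=3 | E=∅ | St=[mulR]]
2. [T=((λx. (x x)) (λx. (x x))) | E=∅ | St=[mulL(3)]]
3. [T=(λx. (x x)) | E=∅ | St=[thunk :: mulL(3)]]
4. [T=(x x) | E={x↦thunk((λx. (x x)), ∅)} | St=[mulL(3)]]
5. [T=x | E={x↦thunk((λx. (x x)), ∅)} | St=[thunk :: mulL(3)]]
6. [T=(λx. (x x)) | E=∅ | St=[thunk :: mulL(3)]]
7. [T=(x x) | E={x↦thunk(x, {x↦thunk((λx. (x x)), ∅)})} | St=[mulL(3)]]
8. [T=x | E={x↦thunk(x, {x↦thunk((λx. (x x)), ∅)})} | St=[thunk :: mulL(3)]]
9. [T=x | E={x↦thunk((λx. (x x)), ∅)} | St=[thunk :: mulL(3)]]
10. [T=(λx. (x x)) | E=∅ | St=[thunk :: mulL(3)]]
11. [T=(x x) | E={x↦thunk(x, {x↦thunk(x, {x↦thunk((λx. (x x)), ∅)})})} | St=[mulL(3)]]
12. [T=x | E={x↦thunk(x, {x↦thunk(x, {x↦thunk((λx. (x x)), ∅)})})} | St=[thunk :: mulL(3)]]
13. [T=x | E={x↦thunk(x, {x↦thunk((λx. (x x)), ∅)})} | St=[thunk :: mulL(3)]]
→ 13 transitions taken and the configuration is still not final: no result within 13 steps

Answer: DIVERGES (no final state within 13 steps)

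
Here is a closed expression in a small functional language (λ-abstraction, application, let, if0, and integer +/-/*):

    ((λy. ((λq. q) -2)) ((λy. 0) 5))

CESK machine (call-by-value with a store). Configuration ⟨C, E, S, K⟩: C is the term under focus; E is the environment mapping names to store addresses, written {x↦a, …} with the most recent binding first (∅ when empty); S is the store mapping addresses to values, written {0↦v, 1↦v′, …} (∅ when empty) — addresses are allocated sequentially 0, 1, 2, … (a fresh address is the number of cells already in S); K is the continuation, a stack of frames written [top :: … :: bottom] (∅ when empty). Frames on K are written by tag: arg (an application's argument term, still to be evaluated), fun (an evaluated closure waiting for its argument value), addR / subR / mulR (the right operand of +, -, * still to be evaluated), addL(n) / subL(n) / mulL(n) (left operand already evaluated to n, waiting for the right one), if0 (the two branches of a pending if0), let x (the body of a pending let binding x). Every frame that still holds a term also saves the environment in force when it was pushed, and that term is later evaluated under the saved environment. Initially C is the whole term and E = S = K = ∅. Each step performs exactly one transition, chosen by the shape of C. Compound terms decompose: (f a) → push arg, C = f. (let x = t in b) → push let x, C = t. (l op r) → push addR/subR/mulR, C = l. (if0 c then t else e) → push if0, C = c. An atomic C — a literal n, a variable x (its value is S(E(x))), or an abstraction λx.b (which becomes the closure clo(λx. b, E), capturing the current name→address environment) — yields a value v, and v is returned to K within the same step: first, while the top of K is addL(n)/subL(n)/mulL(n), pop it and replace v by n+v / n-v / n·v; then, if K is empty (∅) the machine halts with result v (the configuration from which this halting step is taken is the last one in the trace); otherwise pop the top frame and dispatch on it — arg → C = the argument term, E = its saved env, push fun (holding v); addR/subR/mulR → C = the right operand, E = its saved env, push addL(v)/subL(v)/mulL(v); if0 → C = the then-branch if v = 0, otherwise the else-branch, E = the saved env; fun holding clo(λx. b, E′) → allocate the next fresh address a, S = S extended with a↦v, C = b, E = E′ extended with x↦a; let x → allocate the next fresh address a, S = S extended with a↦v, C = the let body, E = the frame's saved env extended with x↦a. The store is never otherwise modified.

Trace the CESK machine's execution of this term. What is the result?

step 0: ⟨C=((λy. ((λq. q) -2)) ((λy. 0) 5)); E=∅; S=∅; K=∅⟩
step 1: ⟨C=(λy. ((λq. q) -2)); E=∅; S=∅; K=[arg]⟩
step 2: ⟨C=((λy. 0) 5); E=∅; S=∅; K=[fun]⟩
step 3: ⟨C=(λy. 0); E=∅; S=∅; K=[arg :: fun]⟩
step 4: ⟨C=5; E=∅; S=∅; K=[fun :: fun]⟩
step 5: ⟨C=0; E={y↦0}; S={0↦5}; K=[fun]⟩
step 6: ⟨C=((λq. q) -2); E={y↦1}; S={0↦5, 1↦0}; K=∅⟩
step 7: ⟨C=(λq. q); E={y↦1}; S={0↦5, 1↦0}; K=[arg]⟩
step 8: ⟨C=-2; E={y↦1}; S={0↦5, 1↦0}; K=[fun]⟩
step 9: ⟨C=q; E={q↦2, y↦1}; S={0↦5, 1↦0, 2↦-2}; K=∅⟩
→ final value -2

Answer: -2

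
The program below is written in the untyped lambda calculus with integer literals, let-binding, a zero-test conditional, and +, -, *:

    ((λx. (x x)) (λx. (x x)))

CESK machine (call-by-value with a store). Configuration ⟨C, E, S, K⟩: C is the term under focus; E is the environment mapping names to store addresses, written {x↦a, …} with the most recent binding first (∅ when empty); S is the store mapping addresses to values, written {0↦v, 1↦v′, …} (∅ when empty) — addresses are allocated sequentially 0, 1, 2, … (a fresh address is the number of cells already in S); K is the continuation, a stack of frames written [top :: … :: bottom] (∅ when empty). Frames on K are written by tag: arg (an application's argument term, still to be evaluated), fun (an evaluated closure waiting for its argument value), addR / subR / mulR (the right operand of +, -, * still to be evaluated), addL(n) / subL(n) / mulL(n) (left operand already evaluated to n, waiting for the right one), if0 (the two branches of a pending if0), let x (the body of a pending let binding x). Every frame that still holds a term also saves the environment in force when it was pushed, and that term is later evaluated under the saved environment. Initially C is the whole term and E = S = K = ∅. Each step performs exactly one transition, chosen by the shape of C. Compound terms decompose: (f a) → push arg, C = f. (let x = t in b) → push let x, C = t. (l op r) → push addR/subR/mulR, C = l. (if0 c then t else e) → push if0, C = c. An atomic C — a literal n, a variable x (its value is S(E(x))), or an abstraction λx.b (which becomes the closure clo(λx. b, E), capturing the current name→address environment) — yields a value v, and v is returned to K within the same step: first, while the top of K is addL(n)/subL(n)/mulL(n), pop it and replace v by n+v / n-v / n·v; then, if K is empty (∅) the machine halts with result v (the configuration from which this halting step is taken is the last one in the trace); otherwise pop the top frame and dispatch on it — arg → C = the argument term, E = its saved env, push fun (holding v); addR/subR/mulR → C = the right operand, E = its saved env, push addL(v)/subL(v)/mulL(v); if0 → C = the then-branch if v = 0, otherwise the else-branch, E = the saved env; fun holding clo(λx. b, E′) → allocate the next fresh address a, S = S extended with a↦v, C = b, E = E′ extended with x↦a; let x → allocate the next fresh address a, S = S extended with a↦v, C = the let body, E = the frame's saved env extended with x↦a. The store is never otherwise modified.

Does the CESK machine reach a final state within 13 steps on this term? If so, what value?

[0] ⟨C=((λx. (x x)) (λx. (x x))); E=∅; S=∅; K=∅⟩
[1] ⟨C=(λx. (x x)); E=∅; S=∅; K=[arg]⟩
[2] ⟨C=(λx. (x x)); E=∅; S=∅; K=[fun]⟩
[3] ⟨C=(x x); E={x↦0}; S={0↦clo(λx. (x x), ∅)}; K=∅⟩
[4] ⟨C=x; E={x↦0}; S={0↦clo(λx. (x x), ∅)}; K=[arg]⟩
[5] ⟨C=x; E={x↦0}; S={0↦clo(λx. (x x), ∅)}; K=[fun]⟩
[6] ⟨C=(x x); E={x↦1}; S={0↦clo(λx. (x x), ∅), 1↦clo(λx. (x x), ∅)}; K=∅⟩
[7] ⟨C=x; E={x↦1}; S={0↦clo(λx. (x x), ∅), 1↦clo(λx. (x x), ∅)}; K=[arg]⟩
[8] ⟨C=x; E={x↦1}; S={0↦clo(λx. (x x), ∅), 1↦clo(λx. (x x), ∅)}; K=[fun]⟩
[9] ⟨C=(x x); E={x↦2}; S={0↦clo(λx. (x x), ∅), 1↦clo(λx. (x x), ∅), 2↦clo(λx. (x x), ∅)}; K=∅⟩
[10] ⟨C=x; E={x↦2}; S={0↦clo(λx. (x x), ∅), 1↦clo(λx. (x x), ∅), 2↦clo(λx. (x x), ∅)}; K=[arg]⟩
[11] ⟨C=x; E={x↦2}; S={0↦clo(λx. (x x), ∅), 1↦clo(λx. (x x), ∅), 2↦clo(λx. (x x), ∅)}; K=[fun]⟩
[12] ⟨C=(x x); E={x↦3}; S={0↦clo(λx. (x x), ∅), 1↦clo(λx. (x x), ∅), 2↦clo(λx. (x x), ∅), 3↦clo(λx. (x x), ∅)}; K=∅⟩
[13] ⟨C=x; E={x↦3}; S={0↦clo(λx. (x x), ∅), 1↦clo(λx. (x x), ∅), 2↦clo(λx. (x x), ∅), 3↦clo(λx. (x x), ∅)}; K=[arg]⟩
→ 13 transitions taken and the configuration is still not final: no result within 13 steps

Answer: DIVERGES (no final state within 13 steps)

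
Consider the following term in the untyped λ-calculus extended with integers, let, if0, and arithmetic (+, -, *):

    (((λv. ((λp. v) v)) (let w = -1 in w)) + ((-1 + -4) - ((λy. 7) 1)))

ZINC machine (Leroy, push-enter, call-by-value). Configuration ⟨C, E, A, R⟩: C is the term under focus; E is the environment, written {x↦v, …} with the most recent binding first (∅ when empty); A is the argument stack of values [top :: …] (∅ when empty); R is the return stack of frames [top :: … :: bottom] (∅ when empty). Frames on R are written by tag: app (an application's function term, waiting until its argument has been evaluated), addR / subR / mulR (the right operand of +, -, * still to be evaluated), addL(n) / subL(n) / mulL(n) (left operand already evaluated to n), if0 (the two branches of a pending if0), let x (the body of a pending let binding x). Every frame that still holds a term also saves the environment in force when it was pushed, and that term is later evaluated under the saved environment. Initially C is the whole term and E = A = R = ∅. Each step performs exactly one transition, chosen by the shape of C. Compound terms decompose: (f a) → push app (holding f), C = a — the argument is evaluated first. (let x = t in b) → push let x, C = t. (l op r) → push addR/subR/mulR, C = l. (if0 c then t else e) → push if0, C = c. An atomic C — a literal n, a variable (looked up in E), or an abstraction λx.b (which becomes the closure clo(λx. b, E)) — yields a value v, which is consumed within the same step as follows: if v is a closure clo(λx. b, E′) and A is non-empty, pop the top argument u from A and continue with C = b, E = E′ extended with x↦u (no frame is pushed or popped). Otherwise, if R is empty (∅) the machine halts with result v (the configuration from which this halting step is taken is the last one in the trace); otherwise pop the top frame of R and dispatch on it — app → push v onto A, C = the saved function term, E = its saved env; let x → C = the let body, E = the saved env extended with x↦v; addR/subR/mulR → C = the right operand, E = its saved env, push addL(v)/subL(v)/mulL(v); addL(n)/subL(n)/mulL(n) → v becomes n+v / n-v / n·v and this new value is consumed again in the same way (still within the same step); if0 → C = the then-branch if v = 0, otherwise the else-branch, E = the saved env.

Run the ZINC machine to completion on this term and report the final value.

Answer: -13

Execution trace:
0. <C=(((λv. ((λp. v) v)) (let w = -1 in w)) + ((-1 + -4) - ((λy. 7) 1))), E=∅, A=∅, R=∅>
1. <C=((λv. ((λp. v) v)) (let w = -1 in w)), E=∅, A=∅, R=[addR]>
2. <C=(let w = -1 in w), E=∅, A=∅, R=[app :: addR]>
3. <C=-1, E=∅, A=∅, R=[let w :: app :: addR]>
4. <C=w, E={w↦-1}, A=∅, R=[app :: addR]>
5. <C=(λv. ((λp. v) v)), E=∅, A=[-1], R=[addR]>
6. <C=((λp. v) v), E={v↦-1}, A=∅, R=[addR]>
7. <C=v, E={v↦-1}, A=∅, R=[app :: addR]>
8. <C=(λp. v), E={v↦-1}, A=[-1], R=[addR]>
9. <C=v, E={p↦-1, v↦-1}, A=∅, R=[addR]>
10. <C=((-1 + -4) - ((λy. 7) 1)), E=∅, A=∅, R=[addL(-1)]>
11. <C=(-1 + -4), E=∅, A=∅, R=[subR :: addL(-1)]>
12. <C=-1, E=∅, A=∅, R=[addR :: subR :: addL(-1)]>
13. <C=-4, E=∅, A=∅, R=[addL(-1) :: subR :: addL(-1)]>
14. <C=((λy. 7) 1), E=∅, A=∅, R=[subL(-5) :: addL(-1)]>
15. <C=1, E=∅, A=∅, R=[app :: subL(-5) :: addL(-1)]>
16. <C=(λy. 7), E=∅, A=[1], R=[subL(-5) :: addL(-1)]>
17. <C=7, E={y↦1}, A=∅, R=[subL(-5) :: addL(-1)]>
→ final value -13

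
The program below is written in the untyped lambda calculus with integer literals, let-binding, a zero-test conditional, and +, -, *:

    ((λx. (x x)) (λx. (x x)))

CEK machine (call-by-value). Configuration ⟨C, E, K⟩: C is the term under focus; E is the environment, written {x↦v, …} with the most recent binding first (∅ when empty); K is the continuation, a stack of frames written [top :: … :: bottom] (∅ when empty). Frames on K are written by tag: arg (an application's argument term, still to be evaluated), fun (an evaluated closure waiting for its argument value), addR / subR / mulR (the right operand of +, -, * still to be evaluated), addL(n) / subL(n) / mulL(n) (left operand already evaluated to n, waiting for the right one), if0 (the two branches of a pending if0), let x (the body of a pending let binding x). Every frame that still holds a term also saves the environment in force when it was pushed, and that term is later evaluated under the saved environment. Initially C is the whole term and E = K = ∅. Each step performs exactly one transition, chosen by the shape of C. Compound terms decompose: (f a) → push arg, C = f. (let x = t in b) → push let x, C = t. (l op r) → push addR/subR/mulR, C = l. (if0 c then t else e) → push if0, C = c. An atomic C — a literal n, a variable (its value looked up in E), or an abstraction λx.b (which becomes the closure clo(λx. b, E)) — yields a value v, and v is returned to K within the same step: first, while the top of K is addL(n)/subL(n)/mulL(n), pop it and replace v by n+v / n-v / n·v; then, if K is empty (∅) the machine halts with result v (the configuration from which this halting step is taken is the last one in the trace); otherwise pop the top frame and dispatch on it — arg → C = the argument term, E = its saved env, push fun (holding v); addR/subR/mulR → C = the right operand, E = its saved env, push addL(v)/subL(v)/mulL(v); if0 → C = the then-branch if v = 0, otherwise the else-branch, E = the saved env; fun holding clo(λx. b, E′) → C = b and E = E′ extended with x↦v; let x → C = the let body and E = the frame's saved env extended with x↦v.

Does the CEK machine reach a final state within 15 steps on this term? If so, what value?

Answer: DIVERGES (no final state within 15 steps)

Execution trace:
step 0: <C=((λx. (x x)) (λx. (x x))), E=∅, K=∅>
step 1: <C=(λx. (x x)), E=∅, K=[arg]>
step 2: <C=(λx. (x x)), E=∅, K=[fun]>
step 3: <C=(x x), E={x↦clo(λx. (x x), ∅)}, K=∅>
step 4: <C=x, E={x↦clo(λx. (x x), ∅)}, K=[arg]>
step 5: <C=x, E={x↦clo(λx. (x x), ∅)}, K=[fun]>
… configuration repeats with period 3 (steps 3–5 recur indefinitely) …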